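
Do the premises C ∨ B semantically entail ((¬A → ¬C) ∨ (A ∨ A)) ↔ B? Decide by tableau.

Initial set: {(C ∨ B); ¬(((¬A → ¬C) ∨ (A ∨ A)) ↔ B)}.
(C ∨ B): β-rule — branch into C  //  B.
  branch 1 (add C):
    ¬(((¬A → ¬C) ∨ (A ∨ A)) ↔ B): β-rule — branch into ((¬A → ¬C) ∨ (A ∨ A)), ¬B  //  ¬((¬A → ¬C) ∨ (A ∨ A)), B.
      branch 1.1 (add ((¬A → ¬C) ∨ (A ∨ A)), ¬B):
        ((¬A → ¬C) ∨ (A ∨ A)): β-rule — branch into (¬A → ¬C)  //  (A ∨ A).
          branch 1.1.1 (add (¬A → ¬C)):
            (¬A → ¬C): β-rule — branch into ¬¬A  //  ¬C.
              branch 1.1.1.1 (add ¬¬A):
                ○ open, literals {A=1, B=0, C=1}.
              branch 1.1.1.2 (add ¬C):
                × closes — contains both C and ¬C.
          branch 1.1.2 (add (A ∨ A)):
            (A ∨ A): β-rule — branch into A  //  A.
              branch 1.1.2.1 (add A):
                ○ open, literals {A=1, B=0, C=1}.
              branch 1.1.2.2 (add A):
                ○ open, literals {A=1, B=0, C=1}.
      branch 1.2 (add ¬((¬A → ¬C) ∨ (A ∨ A)), B):
        ¬((¬A → ¬C) ∨ (A ∨ A)): α-rule — add ¬(¬A → ¬C), ¬(A ∨ A).
        ¬(¬A → ¬C): α-rule — add ¬A, ¬¬C.
        ¬(A ∨ A): α-rule — add ¬A, ¬A.
        ○ open, literals {A=0, B=1, C=1}.
  branch 2 (add B):
    ¬(((¬A → ¬C) ∨ (A ∨ A)) ↔ B): β-rule — branch into ((¬A → ¬C) ∨ (A ∨ A)), ¬B  //  ¬((¬A → ¬C) ∨ (A ∨ A)), B.
      branch 2.1 (add ((¬A → ¬C) ∨ (A ∨ A)), ¬B):
        × closes — contains both B and ¬B.
      branch 2.2 (add ¬((¬A → ¬C) ∨ (A ∨ A)), B):
        ¬((¬A → ¬C) ∨ (A ∨ A)): α-rule — add ¬(¬A → ¬C), ¬(A ∨ A).
        ¬(¬A → ¬C): α-rule — add ¬A, ¬¬C.
        ¬(A ∨ A): α-rule — add ¬A, ¬A.
        ○ open, literals {A=0, B=1, C=1}.
2 branches closed, 5 open.
An open branch gives a countermodel: A=1, B=0, C=1 (unmentioned atoms arbitrary); the premises hold there but the conclusion fails.

No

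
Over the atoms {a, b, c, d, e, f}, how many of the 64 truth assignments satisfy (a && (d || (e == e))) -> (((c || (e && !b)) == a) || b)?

60

Initial set: {T ((a && (d || (e == e))) -> (((c || (e && !b)) == a) || b))}.
T ((a && (d || (e == e))) -> (((c || (e && !b)) == a) || b)): β-rule — branch into F (a && (d || (e == e)))  //  T (((c || (e && !b)) == a) || b).
  branch 1 (add F (a && (d || (e == e)))):
    F (a && (d || (e == e))): β-rule — branch into F a  //  F (d || (e == e)).
      branch 1.1 (add F a):
        ○ open, literals {a=false}.
      branch 1.2 (add F (d || (e == e))):
        F (d || (e == e)): α-rule — add F d, F (e == e).
        F (e == e): β-rule — branch into T e, F e  //  F e, T e.
          branch 1.2.1 (add T e, F e):
            × closes — contains both e and !e.
          branch 1.2.2 (add F e, T e):
            × closes — contains both e and !e.
  branch 2 (add T (((c || (e && !b)) == a) || b)):
    T (((c || (e && !b)) == a) || b): β-rule — branch into T ((c || (e && !b)) == a)  //  T b.
      branch 2.1 (add T ((c || (e && !b)) == a)):
        T ((c || (e && !b)) == a): β-rule — branch into T (c || (e && !b)), T a  //  F (c || (e && !b)), F a.
          branch 2.1.1 (add T (c || (e && !b)), T a):
            T (c || (e && !b)): β-rule — branch into T c  //  T (e && !b).
              branch 2.1.1.1 (add T c):
                ○ open, literals {a=true, c=true}.
              branch 2.1.1.2 (add T (e && !b)):
                T (e && !b): α-rule — add T e, T !b.
                ○ open, literals {a=true, b=false, e=true}.
          branch 2.1.2 (add F (c || (e && !b)), F a):
            F (c || (e && !b)): α-rule — add F c, F (e && !b).
            F (e && !b): β-rule — branch into F e  //  F !b.
              branch 2.1.2.1 (add F e):
                ○ open, literals {a=false, c=false, e=false}.
              branch 2.1.2.2 (add F !b):
                ○ open, literals {a=false, b=true, c=false}.
      branch 2.2 (add T b):
        ○ open, literals {b=true}.
2 branches closed, 6 open.
Each open branch fixes some atoms; the unmentioned ones are free. Counting distinct full assignments: branch {a=false} (b, c, d, e, f) contributes 32 new; branch {a=true, c=true} (b, d, e, f) contributes 16 new; branch {a=true, b=false, e=true} (c, d, f) contributes 4 new; branch {a=false, c=false, e=false} (b, d, f) contributes 0 new; branch {a=false, b=true, c=false} (d, e, f) contributes 0 new; branch {b=true} (a, c, d, e, f) contributes 8 new. Total: 60.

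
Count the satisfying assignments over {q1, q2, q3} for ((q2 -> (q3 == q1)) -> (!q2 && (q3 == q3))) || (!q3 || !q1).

7

Initial set: {(((q2 -> (q3 == q1)) -> (!q2 && (q3 == q3))) || (!q3 || !q1))}.
(((q2 -> (q3 == q1)) -> (!q2 && (q3 == q3))) || (!q3 || !q1)): β-rule — branch into ((q2 -> (q3 == q1)) -> (!q2 && (q3 == q3)))  //  (!q3 || !q1).
  branch 1 (add ((q2 -> (q3 == q1)) -> (!q2 && (q3 == q3)))):
    ((q2 -> (q3 == q1)) -> (!q2 && (q3 == q3))): β-rule — branch into !(q2 -> (q3 == q1))  //  (!q2 && (q3 == q3)).
      branch 1.1 (add !(q2 -> (q3 == q1))):
        !(q2 -> (q3 == q1)): α-rule — add q2, !(q3 == q1).
        !(q3 == q1): β-rule — branch into q3, !q1  //  !q3, q1.
          branch 1.1.1 (add q3, !q1):
            ○ open, literals {q1=false, q2=true, q3=true}.
          branch 1.1.2 (add !q3, q1):
            ○ open, literals {q1=true, q2=true, q3=false}.
      branch 1.2 (add (!q2 && (q3 == q3))):
        (!q2 && (q3 == q3)): α-rule — add !q2, (q3 == q3).
        (q3 == q3): β-rule — branch into q3, q3  //  !q3, !q3.
          branch 1.2.1 (add q3, q3):
            ○ open, literals {q2=false, q3=true}.
          branch 1.2.2 (add !q3, !q3):
            ○ open, literals {q2=false, q3=false}.
  branch 2 (add (!q3 || !q1)):
    (!q3 || !q1): β-rule — branch into !q3  //  !q1.
      branch 2.1 (add !q3):
        ○ open, literals {q3=false}.
      branch 2.2 (add !q1):
        ○ open, literals {q1=false}.
0 branches closed, 6 open.
Each open branch fixes some atoms; the unmentioned ones are free. Counting distinct full assignments: branch {q1=false, q2=true, q3=true} (none free) contributes 1 new; branch {q1=true, q2=true, q3=false} (none free) contributes 1 new; branch {q2=false, q3=true} (q1) contributes 2 new; branch {q2=false, q3=false} (q1) contributes 2 new; branch {q3=false} (q1, q2) contributes 1 new; branch {q1=false} (q2, q3) contributes 0 new. Total: 7.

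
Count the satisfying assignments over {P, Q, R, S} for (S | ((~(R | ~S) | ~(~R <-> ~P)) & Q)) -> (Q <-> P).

11

Initial set: {((S | ((~(R | ~S) | ~(~R <-> ~P)) & Q)) -> (Q <-> P))}.
((S | ((~(R | ~S) | ~(~R <-> ~P)) & Q)) -> (Q <-> P)): β-rule — branch into ~(S | ((~(R | ~S) | ~(~R <-> ~P)) & Q))  //  (Q <-> P).
  branch 1 (add ~(S | ((~(R | ~S) | ~(~R <-> ~P)) & Q))):
    ~(S | ((~(R | ~S) | ~(~R <-> ~P)) & Q)): α-rule — add ~S, ~((~(R | ~S) | ~(~R <-> ~P)) & Q).
    ~((~(R | ~S) | ~(~R <-> ~P)) & Q): β-rule — branch into ~(~(R | ~S) | ~(~R <-> ~P))  //  ~Q.
      branch 1.1 (add ~(~(R | ~S) | ~(~R <-> ~P))):
        ~(~(R | ~S) | ~(~R <-> ~P)): α-rule — add ~~(R | ~S), ~~(~R <-> ~P).
        ~~(R | ~S): β-rule — branch into R  //  ~S.
          branch 1.1.1 (add R):
            ~~(~R <-> ~P): β-rule — branch into ~R, ~P  //  ~~R, ~~P.
              branch 1.1.1.1 (add ~R, ~P):
                × closes — contains both R and ~R.
              branch 1.1.1.2 (add ~~R, ~~P):
                ○ open, literals {P=T, R=T, S=F}.
          branch 1.1.2 (add ~S):
            ~~(~R <-> ~P): β-rule — branch into ~R, ~P  //  ~~R, ~~P.
              branch 1.1.2.1 (add ~R, ~P):
                ○ open, literals {P=F, R=F, S=F}.
              branch 1.1.2.2 (add ~~R, ~~P):
                ○ open, literals {P=T, R=T, S=F}.
      branch 1.2 (add ~Q):
        ○ open, literals {Q=F, S=F}.
  branch 2 (add (Q <-> P)):
    (Q <-> P): β-rule — branch into Q, P  //  ~Q, ~P.
      branch 2.1 (add Q, P):
        ○ open, literals {P=T, Q=T}.
      branch 2.2 (add ~Q, ~P):
        ○ open, literals {P=F, Q=F}.
1 branch closed, 6 open.
Each open branch fixes some atoms; the unmentioned ones are free. Counting distinct full assignments: branch {P=T, R=T, S=F} (Q) contributes 2 new; branch {P=F, R=F, S=F} (Q) contributes 2 new; branch {P=T, R=T, S=F} (Q) contributes 0 new; branch {Q=F, S=F} (P, R) contributes 2 new; branch {P=T, Q=T} (R, S) contributes 3 new; branch {P=F, Q=F} (R, S) contributes 2 new. Total: 11.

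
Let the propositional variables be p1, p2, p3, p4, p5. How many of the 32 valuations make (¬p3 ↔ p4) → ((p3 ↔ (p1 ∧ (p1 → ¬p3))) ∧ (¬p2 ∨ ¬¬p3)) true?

18

Initial set: {((¬p3 ↔ p4) → ((p3 ↔ (p1 ∧ (p1 → ¬p3))) ∧ (¬p2 ∨ ¬¬p3)))}.
((¬p3 ↔ p4) → ((p3 ↔ (p1 ∧ (p1 → ¬p3))) ∧ (¬p2 ∨ ¬¬p3))): β-rule — branch into ¬(¬p3 ↔ p4)  //  ((p3 ↔ (p1 ∧ (p1 → ¬p3))) ∧ (¬p2 ∨ ¬¬p3)).
  branch 1 (add ¬(¬p3 ↔ p4)):
    ¬(¬p3 ↔ p4): β-rule — branch into ¬p3, ¬p4  //  ¬¬p3, p4.
      branch 1.1 (add ¬p3, ¬p4):
        ○ open, literals {p3=F, p4=F}.
      branch 1.2 (add ¬¬p3, p4):
        ○ open, literals {p3=T, p4=T}.
  branch 2 (add ((p3 ↔ (p1 ∧ (p1 → ¬p3))) ∧ (¬p2 ∨ ¬¬p3))):
    ((p3 ↔ (p1 ∧ (p1 → ¬p3))) ∧ (¬p2 ∨ ¬¬p3)): α-rule — add (p3 ↔ (p1 ∧ (p1 → ¬p3))), (¬p2 ∨ ¬¬p3).
    (p3 ↔ (p1 ∧ (p1 → ¬p3))): β-rule — branch into p3, (p1 ∧ (p1 → ¬p3))  //  ¬p3, ¬(p1 ∧ (p1 → ¬p3)).
      branch 2.1 (add p3, (p1 ∧ (p1 → ¬p3))):
        (p1 ∧ (p1 → ¬p3)): α-rule — add p1, (p1 → ¬p3).
        (¬p2 ∨ ¬¬p3): β-rule — branch into ¬p2  //  ¬¬p3.
          branch 2.1.1 (add ¬p2):
            (p1 → ¬p3): β-rule — branch into ¬p1  //  ¬p3.
              branch 2.1.1.1 (add ¬p1):
                × closes — contains both p1 and ¬p1.
              branch 2.1.1.2 (add ¬p3):
                × closes — contains both p3 and ¬p3.
          branch 2.1.2 (add ¬¬p3):
            ¬¬p3: drop double negation, giving p3.
            (p1 → ¬p3): β-rule — branch into ¬p1  //  ¬p3.
              branch 2.1.2.1 (add ¬p1):
                × closes — contains both p1 and ¬p1.
              branch 2.1.2.2 (add ¬p3):
                × closes — contains both p3 and ¬p3.
      branch 2.2 (add ¬p3, ¬(p1 ∧ (p1 → ¬p3))):
        (¬p2 ∨ ¬¬p3): β-rule — branch into ¬p2  //  ¬¬p3.
          branch 2.2.1 (add ¬p2):
            ¬(p1 ∧ (p1 → ¬p3)): β-rule — branch into ¬p1  //  ¬(p1 → ¬p3).
              branch 2.2.1.1 (add ¬p1):
                ○ open, literals {p1=F, p2=F, p3=F}.
              branch 2.2.1.2 (add ¬(p1 → ¬p3)):
                ¬(p1 → ¬p3): α-rule — add p1, ¬¬p3.
                × closes — contains both p3 and ¬p3.
          branch 2.2.2 (add ¬¬p3):
            ¬¬p3: drop double negation, giving p3.
            × closes — contains both p3 and ¬p3.
6 branches closed, 3 open.
Each open branch fixes some atoms; the unmentioned ones are free. Counting distinct full assignments: branch {p3=F, p4=F} (p1, p2, p5) contributes 8 new; branch {p3=T, p4=T} (p1, p2, p5) contributes 8 new; branch {p1=F, p2=F, p3=F} (p4, p5) contributes 2 new. Total: 18.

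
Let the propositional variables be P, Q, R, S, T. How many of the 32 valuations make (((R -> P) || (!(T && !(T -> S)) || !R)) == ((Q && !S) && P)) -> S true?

Initial set: {T ((((R -> P) || (!(T && !(T -> S)) || !R)) == ((Q && !S) && P)) -> S)}.
T ((((R -> P) || (!(T && !(T -> S)) || !R)) == ((Q && !S) && P)) -> S): β-rule — branch into F (((R -> P) || (!(T && !(T -> S)) || !R)) == ((Q && !S) && P))  //  T S.
  branch 1 (add F (((R -> P) || (!(T && !(T -> S)) || !R)) == ((Q && !S) && P))):
    F (((R -> P) || (!(T && !(T -> S)) || !R)) == ((Q && !S) && P)): β-rule — branch into T ((R -> P) || (!(T && !(T -> S)) || !R)), F ((Q && !S) && P)  //  F ((R -> P) || (!(T && !(T -> S)) || !R)), T ((Q && !S) && P).
      branch 1.1 (add T ((R -> P) || (!(T && !(T -> S)) || !R)), F ((Q && !S) && P)):
        T ((R -> P) || (!(T && !(T -> S)) || !R)): β-rule — branch into T (R -> P)  //  T (!(T && !(T -> S)) || !R).
          branch 1.1.1 (add T (R -> P)):
            F ((Q && !S) && P): β-rule — branch into F (Q && !S)  //  F P.
              branch 1.1.1.1 (add F (Q && !S)):
                T (R -> P): β-rule — branch into F R  //  T P.
                  branch 1.1.1.1.1 (add F R):
                    F (Q && !S): β-rule — branch into F Q  //  F !S.
                      branch 1.1.1.1.1.1 (add F Q):
                        ○ open, literals {Q=0, R=0}.
                      branch 1.1.1.1.1.2 (add F !S):
                        ○ open, literals {R=0, S=1}.
                  branch 1.1.1.1.2 (add T P):
                    F (Q && !S): β-rule — branch into F Q  //  F !S.
                      branch 1.1.1.1.2.1 (add F Q):
                        ○ open, literals {P=1, Q=0}.
                      branch 1.1.1.1.2.2 (add F !S):
                        ○ open, literals {P=1, S=1}.
              branch 1.1.1.2 (add F P):
                T (R -> P): β-rule — branch into F R  //  T P.
                  branch 1.1.1.2.1 (add F R):
                    ○ open, literals {P=0, R=0}.
                  branch 1.1.1.2.2 (add T P):
                    × closes — contains both P and !P.
          branch 1.1.2 (add T (!(T && !(T -> S)) || !R)):
            F ((Q && !S) && P): β-rule — branch into F (Q && !S)  //  F P.
              branch 1.1.2.1 (add F (Q && !S)):
                T (!(T && !(T -> S)) || !R): β-rule — branch into T !(T && !(T -> S))  //  T !R.
                  branch 1.1.2.1.1 (add T !(T && !(T -> S))):
                    F (Q && !S): β-rule — branch into F Q  //  F !S.
                      branch 1.1.2.1.1.1 (add F Q):
                        T !(T && !(T -> S)): β-rule — branch into F T  //  F !(T -> S).
                          branch 1.1.2.1.1.1.1 (add F T):
                            ○ open, literals {Q=0, T=0}.
                          branch 1.1.2.1.1.1.2 (add F !(T -> S)):
                            F !(T -> S): β-rule — branch into F T  //  T S.
                              branch 1.1.2.1.1.1.2.1 (add F T):
                                ○ open, literals {Q=0, T=0}.
                              branch 1.1.2.1.1.1.2.2 (add T S):
                                ○ open, literals {Q=0, S=1}.
                      branch 1.1.2.1.1.2 (add F !S):
                        T !(T && !(T -> S)): β-rule — branch into F T  //  F !(T -> S).
                          branch 1.1.2.1.1.2.1 (add F T):
                            ○ open, literals {S=1, T=0}.
                          branch 1.1.2.1.1.2.2 (add F !(T -> S)):
                            F !(T -> S): β-rule — branch into F T  //  T S.
                              branch 1.1.2.1.1.2.2.1 (add F T):
                                ○ open, literals {S=1, T=0}.
                              branch 1.1.2.1.1.2.2.2 (add T S):
                                ○ open, literals {S=1}.
                  branch 1.1.2.1.2 (add T !R):
                    F (Q && !S): β-rule — branch into F Q  //  F !S.
                      branch 1.1.2.1.2.1 (add F Q):
                        ○ open, literals {Q=0, R=0}.
                      branch 1.1.2.1.2.2 (add F !S):
                        ○ open, literals {R=0, S=1}.
              branch 1.1.2.2 (add F P):
                T (!(T && !(T -> S)) || !R): β-rule — branch into T !(T && !(T -> S))  //  T !R.
                  branch 1.1.2.2.1 (add T !(T && !(T -> S))):
                    T !(T && !(T -> S)): β-rule — branch into F T  //  F !(T -> S).
                      branch 1.1.2.2.1.1 (add F T):
                        ○ open, literals {P=0, T=0}.
                      branch 1.1.2.2.1.2 (add F !(T -> S)):
                        F !(T -> S): β-rule — branch into F T  //  T S.
                          branch 1.1.2.2.1.2.1 (add F T):
                            ○ open, literals {P=0, T=0}.
                          branch 1.1.2.2.1.2.2 (add T S):
                            ○ open, literals {P=0, S=1}.
                  branch 1.1.2.2.2 (add T !R):
                    ○ open, literals {P=0, R=0}.
      branch 1.2 (add F ((R -> P) || (!(T && !(T -> S)) || !R)), T ((Q && !S) && P)):
        F ((R -> P) || (!(T && !(T -> S)) || !R)): α-rule — add F (R -> P), F (!(T && !(T -> S)) || !R).
        T ((Q && !S) && P): α-rule — add T (Q && !S), T P.
        F (R -> P): α-rule — add T R, F P.
        × closes — contains both P and !P.
  branch 2 (add T S):
    ○ open, literals {S=1}.
2 branches closed, 18 open.
Each open branch fixes some atoms; the unmentioned ones are free. Counting distinct full assignments: branch {Q=0, R=0} (P, S, T) contributes 8 new; branch {R=0, S=1} (P, Q, T) contributes 4 new; branch {P=1, Q=0} (R, S, T) contributes 4 new; branch {P=1, S=1} (Q, R, T) contributes 2 new; branch {P=0, R=0} (Q, S, T) contributes 2 new; branch {Q=0, T=0} (P, R, S) contributes 2 new; branch {Q=0, T=0} (P, R, S) contributes 0 new; branch {Q=0, S=1} (P, R, T) contributes 1 new; branch {S=1, T=0} (P, Q, R) contributes 1 new; branch {S=1, T=0} (P, Q, R) contributes 0 new; branch {S=1} (P, Q, R, T) contributes 1 new; branch {Q=0, R=0} (P, S, T) contributes 0 new; branch {R=0, S=1} (P, Q, T) contributes 0 new; branch {P=0, T=0} (Q, R, S) contributes 1 new; branch {P=0, T=0} (Q, R, S) contributes 0 new; branch {P=0, S=1} (Q, R, T) contributes 0 new; branch {P=0, R=0} (Q, S, T) contributes 0 new; branch {S=1} (P, Q, R, T) contributes 0 new. Total: 26.

26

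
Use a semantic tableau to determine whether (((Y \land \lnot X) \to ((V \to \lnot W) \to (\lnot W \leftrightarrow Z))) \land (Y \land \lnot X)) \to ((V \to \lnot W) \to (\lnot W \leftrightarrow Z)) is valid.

Valid

Assume the negation and expand:
Initial set: {\lnot ((((Y \land \lnot X) \to ((V \to \lnot W) \to (\lnot W \leftrightarrow Z))) \land (Y \land \lnot X)) \to ((V \to \lnot W) \to (\lnot W \leftrightarrow Z)))}.
\lnot ((((Y \land \lnot X) \to ((V \to \lnot W) \to (\lnot W \leftrightarrow Z))) \land (Y \land \lnot X)) \to ((V \to \lnot W) \to (\lnot W \leftrightarrow Z))): α-rule — add (((Y \land \lnot X) \to ((V \to \lnot W) \to (\lnot W \leftrightarrow Z))) \land (Y \land \lnot X)), \lnot ((V \to \lnot W) \to (\lnot W \leftrightarrow Z)).
(((Y \land \lnot X) \to ((V \to \lnot W) \to (\lnot W \leftrightarrow Z))) \land (Y \land \lnot X)): α-rule — add ((Y \land \lnot X) \to ((V \to \lnot W) \to (\lnot W \leftrightarrow Z))), (Y \land \lnot X).
\lnot ((V \to \lnot W) \to (\lnot W \leftrightarrow Z)): α-rule — add (V \to \lnot W), \lnot (\lnot W \leftrightarrow Z).
(Y \land \lnot X): α-rule — add Y, \lnot X.
((Y \land \lnot X) \to ((V \to \lnot W) \to (\lnot W \leftrightarrow Z))): β-rule — branch into \lnot (Y \land \lnot X)  //  ((V \to \lnot W) \to (\lnot W \leftrightarrow Z)).
  branch 1 (add \lnot (Y \land \lnot X)):
    (V \to \lnot W): β-rule — branch into \lnot V  //  \lnot W.
      branch 1.1 (add \lnot V):
        \lnot (\lnot W \leftrightarrow Z): β-rule — branch into \lnot W, \lnot Z  //  \lnot \lnot W, Z.
          branch 1.1.1 (add \lnot W, \lnot Z):
            \lnot (Y \land \lnot X): β-rule — branch into \lnot Y  //  \lnot \lnot X.
              branch 1.1.1.1 (add \lnot Y):
                × closes — contains both Y and \lnot Y.
              branch 1.1.1.2 (add \lnot \lnot X):
                × closes — contains both X and \lnot X.
          branch 1.1.2 (add \lnot \lnot W, Z):
            \lnot (Y \land \lnot X): β-rule — branch into \lnot Y  //  \lnot \lnot X.
              branch 1.1.2.1 (add \lnot Y):
                × closes — contains both Y and \lnot Y.
              branch 1.1.2.2 (add \lnot \lnot X):
                × closes — contains both X and \lnot X.
      branch 1.2 (add \lnot W):
        \lnot (\lnot W \leftrightarrow Z): β-rule — branch into \lnot W, \lnot Z  //  \lnot \lnot W, Z.
          branch 1.2.1 (add \lnot W, \lnot Z):
            \lnot (Y \land \lnot X): β-rule — branch into \lnot Y  //  \lnot \lnot X.
              branch 1.2.1.1 (add \lnot Y):
                × closes — contains both Y and \lnot Y.
              branch 1.2.1.2 (add \lnot \lnot X):
                × closes — contains both X and \lnot X.
          branch 1.2.2 (add \lnot \lnot W, Z):
            × closes — contains both W and \lnot W.
  branch 2 (add ((V \to \lnot W) \to (\lnot W \leftrightarrow Z))):
    (V \to \lnot W): β-rule — branch into \lnot V  //  \lnot W.
      branch 2.1 (add \lnot V):
        \lnot (\lnot W \leftrightarrow Z): β-rule — branch into \lnot W, \lnot Z  //  \lnot \lnot W, Z.
          branch 2.1.1 (add \lnot W, \lnot Z):
            ((V \to \lnot W) \to (\lnot W \leftrightarrow Z)): β-rule — branch into \lnot (V \to \lnot W)  //  (\lnot W \leftrightarrow Z).
              branch 2.1.1.1 (add \lnot (V \to \lnot W)):
                \lnot (V \to \lnot W): α-rule — add V, \lnot \lnot W.
                × closes — contains both V and \lnot V.
              branch 2.1.1.2 (add (\lnot W \leftrightarrow Z)):
                (\lnot W \leftrightarrow Z): β-rule — branch into \lnot W, Z  //  \lnot \lnot W, \lnot Z.
                  branch 2.1.1.2.1 (add \lnot W, Z):
                    × closes — contains both Z and \lnot Z.
                  branch 2.1.1.2.2 (add \lnot \lnot W, \lnot Z):
                    × closes — contains both W and \lnot W.
          branch 2.1.2 (add \lnot \lnot W, Z):
            ((V \to \lnot W) \to (\lnot W \leftrightarrow Z)): β-rule — branch into \lnot (V \to \lnot W)  //  (\lnot W \leftrightarrow Z).
              branch 2.1.2.1 (add \lnot (V \to \lnot W)):
                \lnot (V \to \lnot W): α-rule — add V, \lnot \lnot W.
                × closes — contains both V and \lnot V.
              branch 2.1.2.2 (add (\lnot W \leftrightarrow Z)):
                (\lnot W \leftrightarrow Z): β-rule — branch into \lnot W, Z  //  \lnot \lnot W, \lnot Z.
                  branch 2.1.2.2.1 (add \lnot W, Z):
                    × closes — contains both W and \lnot W.
                  branch 2.1.2.2.2 (add \lnot \lnot W, \lnot Z):
                    × closes — contains both Z and \lnot Z.
      branch 2.2 (add \lnot W):
        \lnot (\lnot W \leftrightarrow Z): β-rule — branch into \lnot W, \lnot Z  //  \lnot \lnot W, Z.
          branch 2.2.1 (add \lnot W, \lnot Z):
            ((V \to \lnot W) \to (\lnot W \leftrightarrow Z)): β-rule — branch into \lnot (V \to \lnot W)  //  (\lnot W \leftrightarrow Z).
              branch 2.2.1.1 (add \lnot (V \to \lnot W)):
                \lnot (V \to \lnot W): α-rule — add V, \lnot \lnot W.
                × closes — contains both W and \lnot W.
              branch 2.2.1.2 (add (\lnot W \leftrightarrow Z)):
                (\lnot W \leftrightarrow Z): β-rule — branch into \lnot W, Z  //  \lnot \lnot W, \lnot Z.
                  branch 2.2.1.2.1 (add \lnot W, Z):
                    × closes — contains both Z and \lnot Z.
                  branch 2.2.1.2.2 (add \lnot \lnot W, \lnot Z):
                    × closes — contains both W and \lnot W.
          branch 2.2.2 (add \lnot \lnot W, Z):
            × closes — contains both W and \lnot W.
All 17 branches close.
Every branch closed, so the negation is unsatisfiable and the formula is valid.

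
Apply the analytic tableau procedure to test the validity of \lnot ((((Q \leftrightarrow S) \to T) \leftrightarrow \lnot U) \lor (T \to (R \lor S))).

Assume the negation and expand:
Initial set: {\lnot \lnot ((((Q \leftrightarrow S) \to T) \leftrightarrow \lnot U) \lor (T \to (R \lor S)))}.
\lnot \lnot ((((Q \leftrightarrow S) \to T) \leftrightarrow \lnot U) \lor (T \to (R \lor S))): β-rule — branch into (((Q \leftrightarrow S) \to T) \leftrightarrow \lnot U)  //  (T \to (R \lor S)).
  branch 1 (add (((Q \leftrightarrow S) \to T) \leftrightarrow \lnot U)):
    (((Q \leftrightarrow S) \to T) \leftrightarrow \lnot U): β-rule — branch into ((Q \leftrightarrow S) \to T), \lnot U  //  \lnot ((Q \leftrightarrow S) \to T), \lnot \lnot U.
      branch 1.1 (add ((Q \leftrightarrow S) \to T), \lnot U):
        ((Q \leftrightarrow S) \to T): β-rule — branch into \lnot (Q \leftrightarrow S)  //  T.
          branch 1.1.1 (add \lnot (Q \leftrightarrow S)):
            \lnot (Q \leftrightarrow S): β-rule — branch into Q, \lnot S  //  \lnot Q, S.
              branch 1.1.1.1 (add Q, \lnot S):
                ○ open, literals {Q=true, S=false, U=false}.
              branch 1.1.1.2 (add \lnot Q, S):
                ○ open, literals {Q=false, S=true, U=false}.
          branch 1.1.2 (add T):
            ○ open, literals {T=true, U=false}.
      branch 1.2 (add \lnot ((Q \leftrightarrow S) \to T), \lnot \lnot U):
        \lnot ((Q \leftrightarrow S) \to T): α-rule — add (Q \leftrightarrow S), \lnot T.
        (Q \leftrightarrow S): β-rule — branch into Q, S  //  \lnot Q, \lnot S.
          branch 1.2.1 (add Q, S):
            ○ open, literals {Q=true, S=true, T=false, U=true}.
          branch 1.2.2 (add \lnot Q, \lnot S):
            ○ open, literals {Q=false, S=false, T=false, U=true}.
  branch 2 (add (T \to (R \lor S))):
    (T \to (R \lor S)): β-rule — branch into \lnot T  //  (R \lor S).
      branch 2.1 (add \lnot T):
        ○ open, literals {T=false}.
      branch 2.2 (add (R \lor S)):
        (R \lor S): β-rule — branch into R  //  S.
          branch 2.2.1 (add R):
            ○ open, literals {R=true}.
          branch 2.2.2 (add S):
            ○ open, literals {S=true}.
0 branches closed, 8 open.
An open branch gives a countermodel: Q=true, S=false, U=false (unmentioned atoms arbitrary); under it the original formula is false.

Not valid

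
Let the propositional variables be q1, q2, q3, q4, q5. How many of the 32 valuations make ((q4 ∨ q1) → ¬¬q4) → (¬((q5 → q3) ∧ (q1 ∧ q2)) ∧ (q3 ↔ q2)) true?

18

Initial set: {(((q4 ∨ q1) → ¬¬q4) → (¬((q5 → q3) ∧ (q1 ∧ q2)) ∧ (q3 ↔ q2)))}.
(((q4 ∨ q1) → ¬¬q4) → (¬((q5 → q3) ∧ (q1 ∧ q2)) ∧ (q3 ↔ q2))): β-rule — branch into ¬((q4 ∨ q1) → ¬¬q4)  //  (¬((q5 → q3) ∧ (q1 ∧ q2)) ∧ (q3 ↔ q2)).
  branch 1 (add ¬((q4 ∨ q1) → ¬¬q4)):
    ¬((q4 ∨ q1) → ¬¬q4): α-rule — add (q4 ∨ q1), ¬¬¬q4.
    ¬¬¬q4: drop double negation, giving ¬q4.
    (q4 ∨ q1): β-rule — branch into q4  //  q1.
      branch 1.1 (add q4):
        × closes — contains both q4 and ¬q4.
      branch 1.2 (add q1):
        ○ open, literals {q1=1, q4=0}.
  branch 2 (add (¬((q5 → q3) ∧ (q1 ∧ q2)) ∧ (q3 ↔ q2))):
    (¬((q5 → q3) ∧ (q1 ∧ q2)) ∧ (q3 ↔ q2)): α-rule — add ¬((q5 → q3) ∧ (q1 ∧ q2)), (q3 ↔ q2).
    ¬((q5 → q3) ∧ (q1 ∧ q2)): β-rule — branch into ¬(q5 → q3)  //  ¬(q1 ∧ q2).
      branch 2.1 (add ¬(q5 → q3)):
        ¬(q5 → q3): α-rule — add q5, ¬q3.
        (q3 ↔ q2): β-rule — branch into q3, q2  //  ¬q3, ¬q2.
          branch 2.1.1 (add q3, q2):
            × closes — contains both q3 and ¬q3.
          branch 2.1.2 (add ¬q3, ¬q2):
            ○ open, literals {q2=0, q3=0, q5=1}.
      branch 2.2 (add ¬(q1 ∧ q2)):
        (q3 ↔ q2): β-rule — branch into q3, q2  //  ¬q3, ¬q2.
          branch 2.2.1 (add q3, q2):
            ¬(q1 ∧ q2): β-rule — branch into ¬q1  //  ¬q2.
              branch 2.2.1.1 (add ¬q1):
                ○ open, literals {q1=0, q2=1, q3=1}.
              branch 2.2.1.2 (add ¬q2):
                × closes — contains both q2 and ¬q2.
          branch 2.2.2 (add ¬q3, ¬q2):
            ¬(q1 ∧ q2): β-rule — branch into ¬q1  //  ¬q2.
              branch 2.2.2.1 (add ¬q1):
                ○ open, literals {q1=0, q2=0, q3=0}.
              branch 2.2.2.2 (add ¬q2):
                ○ open, literals {q2=0, q3=0}.
3 branches closed, 5 open.
Each open branch fixes some atoms; the unmentioned ones are free. Counting distinct full assignments: branch {q1=1, q4=0} (q2, q3, q5) contributes 8 new; branch {q2=0, q3=0, q5=1} (q1, q4) contributes 3 new; branch {q1=0, q2=1, q3=1} (q4, q5) contributes 4 new; branch {q1=0, q2=0, q3=0} (q4, q5) contributes 2 new; branch {q2=0, q3=0} (q1, q4, q5) contributes 1 new. Total: 18.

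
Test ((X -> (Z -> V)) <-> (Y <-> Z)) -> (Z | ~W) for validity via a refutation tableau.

Assume the negation and expand:
Initial set: {~(((X -> (Z -> V)) <-> (Y <-> Z)) -> (Z | ~W))}.
~(((X -> (Z -> V)) <-> (Y <-> Z)) -> (Z | ~W)): α-rule — add ((X -> (Z -> V)) <-> (Y <-> Z)), ~(Z | ~W).
~(Z | ~W): α-rule — add ~Z, ~~W.
((X -> (Z -> V)) <-> (Y <-> Z)): β-rule — branch into (X -> (Z -> V)), (Y <-> Z)  //  ~(X -> (Z -> V)), ~(Y <-> Z).
  branch 1 (add (X -> (Z -> V)), (Y <-> Z)):
    (X -> (Z -> V)): β-rule — branch into ~X  //  (Z -> V).
      branch 1.1 (add ~X):
        (Y <-> Z): β-rule — branch into Y, Z  //  ~Y, ~Z.
          branch 1.1.1 (add Y, Z):
            × closes — contains both Z and ~Z.
          branch 1.1.2 (add ~Y, ~Z):
            ○ open, literals {W=true, X=false, Y=false, Z=false}.
      branch 1.2 (add (Z -> V)):
        (Y <-> Z): β-rule — branch into Y, Z  //  ~Y, ~Z.
          branch 1.2.1 (add Y, Z):
            × closes — contains both Z and ~Z.
          branch 1.2.2 (add ~Y, ~Z):
            (Z -> V): β-rule — branch into ~Z  //  V.
              branch 1.2.2.1 (add ~Z):
                ○ open, literals {W=true, Y=false, Z=false}.
              branch 1.2.2.2 (add V):
                ○ open, literals {V=true, W=true, Y=false, Z=false}.
  branch 2 (add ~(X -> (Z -> V)), ~(Y <-> Z)):
    ~(X -> (Z -> V)): α-rule — add X, ~(Z -> V).
    ~(Z -> V): α-rule — add Z, ~V.
    × closes — contains both Z and ~Z.
3 branches closed, 3 open.
An open branch gives a countermodel: W=true, X=false, Y=false, Z=false (unmentioned atoms arbitrary); under it the original formula is false.

Not valid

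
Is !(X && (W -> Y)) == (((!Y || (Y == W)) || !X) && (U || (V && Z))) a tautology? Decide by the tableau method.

Assume the negation and expand:
Initial set: {!(!(X && (W -> Y)) == (((!Y || (Y == W)) || !X) && (U || (V && Z))))}.
!(!(X && (W -> Y)) == (((!Y || (Y == W)) || !X) && (U || (V && Z)))): β-rule — branch into !(X && (W -> Y)), !(((!Y || (Y == W)) || !X) && (U || (V && Z)))  //  !!(X && (W -> Y)), (((!Y || (Y == W)) || !X) && (U || (V && Z))).
  branch 1 (add !(X && (W -> Y)), !(((!Y || (Y == W)) || !X) && (U || (V && Z)))):
    !(X && (W -> Y)): β-rule — branch into !X  //  !(W -> Y).
      branch 1.1 (add !X):
        !(((!Y || (Y == W)) || !X) && (U || (V && Z))): β-rule — branch into !((!Y || (Y == W)) || !X)  //  !(U || (V && Z)).
          branch 1.1.1 (add !((!Y || (Y == W)) || !X)):
            !((!Y || (Y == W)) || !X): α-rule — add !(!Y || (Y == W)), !!X.
            × closes — contains both X and !X.
          branch 1.1.2 (add !(U || (V && Z))):
            !(U || (V && Z)): α-rule — add !U, !(V && Z).
            !(V && Z): β-rule — branch into !V  //  !Z.
              branch 1.1.2.1 (add !V):
                ○ open, literals {U=false, V=false, X=false}.
              branch 1.1.2.2 (add !Z):
                ○ open, literals {U=false, X=false, Z=false}.
      branch 1.2 (add !(W -> Y)):
        !(W -> Y): α-rule — add W, !Y.
        !(((!Y || (Y == W)) || !X) && (U || (V && Z))): β-rule — branch into !((!Y || (Y == W)) || !X)  //  !(U || (V && Z)).
          branch 1.2.1 (add !((!Y || (Y == W)) || !X)):
            !((!Y || (Y == W)) || !X): α-rule — add !(!Y || (Y == W)), !!X.
            !(!Y || (Y == W)): α-rule — add !!Y, !(Y == W).
            × closes — contains both Y and !Y.
          branch 1.2.2 (add !(U || (V && Z))):
            !(U || (V && Z)): α-rule — add !U, !(V && Z).
            !(V && Z): β-rule — branch into !V  //  !Z.
              branch 1.2.2.1 (add !V):
                ○ open, literals {U=false, V=false, W=true, Y=false}.
              branch 1.2.2.2 (add !Z):
                ○ open, literals {U=false, W=true, Y=false, Z=false}.
  branch 2 (add !!(X && (W -> Y)), (((!Y || (Y == W)) || !X) && (U || (V && Z)))):
    !!(X && (W -> Y)): α-rule — add X, (W -> Y).
    (((!Y || (Y == W)) || !X) && (U || (V && Z))): α-rule — add ((!Y || (Y == W)) || !X), (U || (V && Z)).
    (W -> Y): β-rule — branch into !W  //  Y.
      branch 2.1 (add !W):
        ((!Y || (Y == W)) || !X): β-rule — branch into (!Y || (Y == W))  //  !X.
          branch 2.1.1 (add (!Y || (Y == W))):
            (U || (V && Z)): β-rule — branch into U  //  (V && Z).
              branch 2.1.1.1 (add U):
                (!Y || (Y == W)): β-rule — branch into !Y  //  (Y == W).
                  branch 2.1.1.1.1 (add !Y):
                    ○ open, literals {U=true, W=false, X=true, Y=false}.
                  branch 2.1.1.1.2 (add (Y == W)):
                    (Y == W): β-rule — branch into Y, W  //  !Y, !W.
                      branch 2.1.1.1.2.1 (add Y, W):
                        × closes — contains both W and !W.
                      branch 2.1.1.1.2.2 (add !Y, !W):
                        ○ open, literals {U=true, W=false, X=true, Y=false}.
              branch 2.1.1.2 (add (V && Z)):
                (V && Z): α-rule — add V, Z.
                (!Y || (Y == W)): β-rule — branch into !Y  //  (Y == W).
                  branch 2.1.1.2.1 (add !Y):
                    ○ open, literals {V=true, W=false, X=true, Y=false, Z=true}.
                  branch 2.1.1.2.2 (add (Y == W)):
                    (Y == W): β-rule — branch into Y, W  //  !Y, !W.
                      branch 2.1.1.2.2.1 (add Y, W):
                        × closes — contains both W and !W.
                      branch 2.1.1.2.2.2 (add !Y, !W):
                        ○ open, literals {V=true, W=false, X=true, Y=false, Z=true}.
          branch 2.1.2 (add !X):
            × closes — contains both X and !X.
      branch 2.2 (add Y):
        ((!Y || (Y == W)) || !X): β-rule — branch into (!Y || (Y == W))  //  !X.
          branch 2.2.1 (add (!Y || (Y == W))):
            (U || (V && Z)): β-rule — branch into U  //  (V && Z).
              branch 2.2.1.1 (add U):
                (!Y || (Y == W)): β-rule — branch into !Y  //  (Y == W).
                  branch 2.2.1.1.1 (add !Y):
                    × closes — contains both Y and !Y.
                  branch 2.2.1.1.2 (add (Y == W)):
                    (Y == W): β-rule — branch into Y, W  //  !Y, !W.
                      branch 2.2.1.1.2.1 (add Y, W):
                        ○ open, literals {U=true, W=true, X=true, Y=true}.
                      branch 2.2.1.1.2.2 (add !Y, !W):
                        × closes — contains both Y and !Y.
              branch 2.2.1.2 (add (V && Z)):
                (V && Z): α-rule — add V, Z.
                (!Y || (Y == W)): β-rule — branch into !Y  //  (Y == W).
                  branch 2.2.1.2.1 (add !Y):
                    × closes — contains both Y and !Y.
                  branch 2.2.1.2.2 (add (Y == W)):
                    (Y == W): β-rule — branch into Y, W  //  !Y, !W.
                      branch 2.2.1.2.2.1 (add Y, W):
                        ○ open, literals {V=true, W=true, X=true, Y=true, Z=true}.
                      branch 2.2.1.2.2.2 (add !Y, !W):
                        × closes — contains both Y and !Y.
          branch 2.2.2 (add !X):
            × closes — contains both X and !X.
10 branches closed, 10 open.
An open branch gives a countermodel: U=false, V=false, X=false (unmentioned atoms arbitrary); under it the original formula is false.

Not valid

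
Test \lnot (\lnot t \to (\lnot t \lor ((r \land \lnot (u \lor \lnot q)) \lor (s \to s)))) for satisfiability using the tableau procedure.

Unsatisfiable

Initial set: {T \lnot (\lnot t \to (\lnot t \lor ((r \land \lnot (u \lor \lnot q)) \lor (s \to s))))}.
T \lnot (\lnot t \to (\lnot t \lor ((r \land \lnot (u \lor \lnot q)) \lor (s \to s)))): α-rule — add T \lnot t, F (\lnot t \lor ((r \land \lnot (u \lor \lnot q)) \lor (s \to s))).
F (\lnot t \lor ((r \land \lnot (u \lor \lnot q)) \lor (s \to s))): α-rule — add F \lnot t, F ((r \land \lnot (u \lor \lnot q)) \lor (s \to s)).
× closes — contains both t and \lnot t.
All 1 branch closes.
Every branch closed; the formula is unsatisfiable.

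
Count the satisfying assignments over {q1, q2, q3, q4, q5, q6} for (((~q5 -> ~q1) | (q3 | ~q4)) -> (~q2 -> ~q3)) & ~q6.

24

Initial set: {T ((((~q5 -> ~q1) | (q3 | ~q4)) -> (~q2 -> ~q3)) & ~q6)}.
T ((((~q5 -> ~q1) | (q3 | ~q4)) -> (~q2 -> ~q3)) & ~q6): α-rule — add T (((~q5 -> ~q1) | (q3 | ~q4)) -> (~q2 -> ~q3)), T ~q6.
T (((~q5 -> ~q1) | (q3 | ~q4)) -> (~q2 -> ~q3)): β-rule — branch into F ((~q5 -> ~q1) | (q3 | ~q4))  //  T (~q2 -> ~q3).
  branch 1 (add F ((~q5 -> ~q1) | (q3 | ~q4))):
    F ((~q5 -> ~q1) | (q3 | ~q4)): α-rule — add F (~q5 -> ~q1), F (q3 | ~q4).
    F (~q5 -> ~q1): α-rule — add T ~q5, F ~q1.
    F (q3 | ~q4): α-rule — add F q3, F ~q4.
    ○ open, literals {q1=T, q3=F, q4=T, q5=F, q6=F}.
  branch 2 (add T (~q2 -> ~q3)):
    T (~q2 -> ~q3): β-rule — branch into F ~q2  //  T ~q3.
      branch 2.1 (add F ~q2):
        ○ open, literals {q2=T, q6=F}.
      branch 2.2 (add T ~q3):
        ○ open, literals {q3=F, q6=F}.
0 branches closed, 3 open.
Each open branch fixes some atoms; the unmentioned ones are free. Counting distinct full assignments: branch {q1=T, q3=F, q4=T, q5=F, q6=F} (q2) contributes 2 new; branch {q2=T, q6=F} (q1, q3, q4, q5) contributes 15 new; branch {q3=F, q6=F} (q1, q2, q4, q5) contributes 7 new. Total: 24.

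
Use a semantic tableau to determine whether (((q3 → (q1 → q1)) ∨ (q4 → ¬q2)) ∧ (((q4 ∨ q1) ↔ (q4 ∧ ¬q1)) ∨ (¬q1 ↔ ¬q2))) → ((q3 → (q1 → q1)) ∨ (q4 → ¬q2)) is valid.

Assume the negation and expand:
Initial set: {¬((((q3 → (q1 → q1)) ∨ (q4 → ¬q2)) ∧ (((q4 ∨ q1) ↔ (q4 ∧ ¬q1)) ∨ (¬q1 ↔ ¬q2))) → ((q3 → (q1 → q1)) ∨ (q4 → ¬q2)))}.
¬((((q3 → (q1 → q1)) ∨ (q4 → ¬q2)) ∧ (((q4 ∨ q1) ↔ (q4 ∧ ¬q1)) ∨ (¬q1 ↔ ¬q2))) → ((q3 → (q1 → q1)) ∨ (q4 → ¬q2))): α-rule — add (((q3 → (q1 → q1)) ∨ (q4 → ¬q2)) ∧ (((q4 ∨ q1) ↔ (q4 ∧ ¬q1)) ∨ (¬q1 ↔ ¬q2))), ¬((q3 → (q1 → q1)) ∨ (q4 → ¬q2)).
(((q3 → (q1 → q1)) ∨ (q4 → ¬q2)) ∧ (((q4 ∨ q1) ↔ (q4 ∧ ¬q1)) ∨ (¬q1 ↔ ¬q2))): α-rule — add ((q3 → (q1 → q1)) ∨ (q4 → ¬q2)), (((q4 ∨ q1) ↔ (q4 ∧ ¬q1)) ∨ (¬q1 ↔ ¬q2)).
¬((q3 → (q1 → q1)) ∨ (q4 → ¬q2)): α-rule — add ¬(q3 → (q1 → q1)), ¬(q4 → ¬q2).
¬(q3 → (q1 → q1)): α-rule — add q3, ¬(q1 → q1).
¬(q4 → ¬q2): α-rule — add q4, ¬¬q2.
¬(q1 → q1): α-rule — add q1, ¬q1.
× closes — contains both q1 and ¬q1.
All 1 branch closes.
Every branch closed, so the negation is unsatisfiable and the formula is valid.

Valid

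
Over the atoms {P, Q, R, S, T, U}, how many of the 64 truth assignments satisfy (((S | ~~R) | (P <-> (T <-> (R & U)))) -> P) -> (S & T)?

Initial set: {((((S | ~~R) | (P <-> (T <-> (R & U)))) -> P) -> (S & T))}.
((((S | ~~R) | (P <-> (T <-> (R & U)))) -> P) -> (S & T)): β-rule — branch into ~(((S | ~~R) | (P <-> (T <-> (R & U)))) -> P)  //  (S & T).
  branch 1 (add ~(((S | ~~R) | (P <-> (T <-> (R & U)))) -> P)):
    ~(((S | ~~R) | (P <-> (T <-> (R & U)))) -> P): α-rule — add ((S | ~~R) | (P <-> (T <-> (R & U)))), ~P.
    ((S | ~~R) | (P <-> (T <-> (R & U)))): β-rule — branch into (S | ~~R)  //  (P <-> (T <-> (R & U))).
      branch 1.1 (add (S | ~~R)):
        (S | ~~R): β-rule — branch into S  //  ~~R.
          branch 1.1.1 (add S):
            ○ open, literals {P=F, S=T}.
          branch 1.1.2 (add ~~R):
            ~~R: drop double negation, giving R.
            ○ open, literals {P=F, R=T}.
      branch 1.2 (add (P <-> (T <-> (R & U)))):
        (P <-> (T <-> (R & U))): β-rule — branch into P, (T <-> (R & U))  //  ~P, ~(T <-> (R & U)).
          branch 1.2.1 (add P, (T <-> (R & U))):
            × closes — contains both P and ~P.
          branch 1.2.2 (add ~P, ~(T <-> (R & U))):
            ~(T <-> (R & U)): β-rule — branch into T, ~(R & U)  //  ~T, (R & U).
              branch 1.2.2.1 (add T, ~(R & U)):
                ~(R & U): β-rule — branch into ~R  //  ~U.
                  branch 1.2.2.1.1 (add ~R):
                    ○ open, literals {P=F, R=F, T=T}.
                  branch 1.2.2.1.2 (add ~U):
                    ○ open, literals {P=F, T=T, U=F}.
              branch 1.2.2.2 (add ~T, (R & U)):
                (R & U): α-rule — add R, U.
                ○ open, literals {P=F, R=T, T=F, U=T}.
  branch 2 (add (S & T)):
    (S & T): α-rule — add S, T.
    ○ open, literals {S=T, T=T}.
1 branch closed, 6 open.
Each open branch fixes some atoms; the unmentioned ones are free. Counting distinct full assignments: branch {P=F, S=T} (Q, R, T, U) contributes 16 new; branch {P=F, R=T} (Q, S, T, U) contributes 8 new; branch {P=F, R=F, T=T} (Q, S, U) contributes 4 new; branch {P=F, T=T, U=F} (Q, R, S) contributes 0 new; branch {P=F, R=T, T=F, U=T} (Q, S) contributes 0 new; branch {S=T, T=T} (P, Q, R, U) contributes 8 new. Total: 36.

36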